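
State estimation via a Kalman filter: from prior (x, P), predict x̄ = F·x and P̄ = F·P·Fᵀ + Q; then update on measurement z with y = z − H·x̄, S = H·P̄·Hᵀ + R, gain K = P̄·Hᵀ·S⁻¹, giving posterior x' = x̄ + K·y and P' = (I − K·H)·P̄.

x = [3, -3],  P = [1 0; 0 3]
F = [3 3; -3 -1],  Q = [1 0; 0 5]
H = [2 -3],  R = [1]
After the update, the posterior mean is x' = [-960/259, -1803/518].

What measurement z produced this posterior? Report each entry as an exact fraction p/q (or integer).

x̄ = F·x = [0, -6]
P̄ = F·P·Fᵀ + Q = [37 -18; -18 17]
S = H·P̄·Hᵀ + R = [518]
K = P̄·Hᵀ·S⁻¹ = [64/259; -87/518]
x' − x̄ = [-960/259, 1305/518] = K·y
y = (KᵀK)⁻¹·Kᵀ·(x' − x̄) = [-15]
z = y + H·x̄ = [-15] + [18] = [3]

z = [3]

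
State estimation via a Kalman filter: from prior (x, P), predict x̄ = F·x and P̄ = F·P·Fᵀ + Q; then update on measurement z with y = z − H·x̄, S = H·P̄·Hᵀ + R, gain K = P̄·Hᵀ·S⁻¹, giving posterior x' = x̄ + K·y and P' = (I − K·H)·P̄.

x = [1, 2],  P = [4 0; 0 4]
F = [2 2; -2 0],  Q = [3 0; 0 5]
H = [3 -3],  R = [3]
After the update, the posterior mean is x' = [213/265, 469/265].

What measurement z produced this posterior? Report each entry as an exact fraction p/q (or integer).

x̄ = F·x = [6, -2]
P̄ = F·P·Fᵀ + Q = [35 -16; -16 21]
S = H·P̄·Hᵀ + R = [795]
K = P̄·Hᵀ·S⁻¹ = [51/265; -37/265]
x' − x̄ = [-1377/265, 999/265] = K·y
y = (KᵀK)⁻¹·Kᵀ·(x' − x̄) = [-27]
z = y + H·x̄ = [-27] + [24] = [-3]

z = [-3]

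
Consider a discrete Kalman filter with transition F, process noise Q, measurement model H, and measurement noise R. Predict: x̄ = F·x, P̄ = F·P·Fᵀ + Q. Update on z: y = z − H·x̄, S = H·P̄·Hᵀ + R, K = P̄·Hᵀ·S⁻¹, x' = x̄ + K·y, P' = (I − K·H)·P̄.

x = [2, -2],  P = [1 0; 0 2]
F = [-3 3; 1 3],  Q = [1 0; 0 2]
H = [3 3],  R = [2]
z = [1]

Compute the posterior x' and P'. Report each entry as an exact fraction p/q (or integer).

x̄ = F·x = [-12, -4]
P̄ = F·P·Fᵀ + Q = [28 15; 15 21]
y = z − H·x̄ = [49]
S = H·P̄·Hᵀ + R = [713]
K = P̄·Hᵀ·S⁻¹ = [129/713; 108/713]
x' = x̄ + K·y = [-2235/713, 2440/713]
P' = (I − K·H)·P̄ = [3323/713 -3237/713; -3237/713 3309/713]

x' = [-2235/713, 2440/713]
P' = [3323/713 -3237/713; -3237/713 3309/713]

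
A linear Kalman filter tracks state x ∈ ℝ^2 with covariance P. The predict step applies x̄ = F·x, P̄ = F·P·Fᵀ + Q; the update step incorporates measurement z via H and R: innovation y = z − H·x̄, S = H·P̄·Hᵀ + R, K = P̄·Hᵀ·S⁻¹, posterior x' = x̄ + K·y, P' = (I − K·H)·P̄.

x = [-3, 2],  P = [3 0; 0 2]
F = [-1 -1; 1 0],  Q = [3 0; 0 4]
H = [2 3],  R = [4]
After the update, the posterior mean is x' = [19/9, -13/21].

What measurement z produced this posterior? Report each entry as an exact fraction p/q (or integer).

x̄ = F·x = [1, -3]
P̄ = F·P·Fᵀ + Q = [8 -3; -3 7]
S = H·P̄·Hᵀ + R = [63]
K = P̄·Hᵀ·S⁻¹ = [1/9; 5/21]
x' − x̄ = [10/9, 50/21] = K·y
y = (KᵀK)⁻¹·Kᵀ·(x' − x̄) = [10]
z = y + H·x̄ = [10] + [-7] = [3]

z = [3]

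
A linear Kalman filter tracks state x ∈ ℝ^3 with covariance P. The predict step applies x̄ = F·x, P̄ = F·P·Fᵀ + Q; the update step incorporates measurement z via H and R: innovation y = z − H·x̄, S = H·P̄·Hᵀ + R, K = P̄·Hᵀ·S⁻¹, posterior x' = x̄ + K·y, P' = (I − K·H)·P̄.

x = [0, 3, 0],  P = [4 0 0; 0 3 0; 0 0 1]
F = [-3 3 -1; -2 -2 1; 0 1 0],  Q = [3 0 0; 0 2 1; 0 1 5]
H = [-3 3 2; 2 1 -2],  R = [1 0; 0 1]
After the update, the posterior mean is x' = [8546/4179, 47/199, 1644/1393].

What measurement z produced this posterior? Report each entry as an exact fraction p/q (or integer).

z = [-3, 2]

x̄ = F·x = [9, -6, 3]
P̄ = F·P·Fᵀ + Q = [67 5 9; 5 31 -5; 9 -5 8]
S = H·P̄·Hᵀ + R = [657 -216; -216 300]
K = P̄·Hᵀ·S⁻¹ = [-674/4179 4801/16716; 374/1791 255/796; -704/12537 -281/5572]
x' − x̄ = [-29065/4179, 1241/199, -2535/1393] = K·y
y = (KᵀK)⁻¹·Kᵀ·(x' − x̄) = [36, -4]
z = y + H·x̄ = [36, -4] + [-39, 6] = [-3, 2]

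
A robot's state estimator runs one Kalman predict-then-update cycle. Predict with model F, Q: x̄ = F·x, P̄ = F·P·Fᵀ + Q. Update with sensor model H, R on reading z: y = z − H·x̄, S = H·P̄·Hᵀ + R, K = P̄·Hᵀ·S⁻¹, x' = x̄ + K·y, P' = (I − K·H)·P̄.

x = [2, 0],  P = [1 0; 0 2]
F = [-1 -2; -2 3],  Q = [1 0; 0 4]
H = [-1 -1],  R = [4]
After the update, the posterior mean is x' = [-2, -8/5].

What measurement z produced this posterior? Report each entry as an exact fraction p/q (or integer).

x̄ = F·x = [-2, -4]
P̄ = F·P·Fᵀ + Q = [10 -10; -10 26]
S = H·P̄·Hᵀ + R = [20]
K = P̄·Hᵀ·S⁻¹ = [0; -4/5]
x' − x̄ = [0, 12/5] = K·y
y = (KᵀK)⁻¹·Kᵀ·(x' − x̄) = [-3]
z = y + H·x̄ = [-3] + [6] = [3]

z = [3]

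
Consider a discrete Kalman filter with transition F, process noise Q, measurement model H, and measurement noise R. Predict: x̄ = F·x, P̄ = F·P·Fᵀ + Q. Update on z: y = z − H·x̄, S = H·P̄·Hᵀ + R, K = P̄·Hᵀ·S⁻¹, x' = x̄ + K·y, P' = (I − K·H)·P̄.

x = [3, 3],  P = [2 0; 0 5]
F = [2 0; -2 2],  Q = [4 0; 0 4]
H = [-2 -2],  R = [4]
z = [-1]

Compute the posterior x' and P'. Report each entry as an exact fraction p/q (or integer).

x̄ = F·x = [6, 0]
P̄ = F·P·Fᵀ + Q = [12 -8; -8 32]
y = z − H·x̄ = [11]
S = H·P̄·Hᵀ + R = [116]
K = P̄·Hᵀ·S⁻¹ = [-2/29; -12/29]
x' = x̄ + K·y = [152/29, -132/29]
P' = (I − K·H)·P̄ = [332/29 -328/29; -328/29 352/29]

x' = [152/29, -132/29]
P' = [332/29 -328/29; -328/29 352/29]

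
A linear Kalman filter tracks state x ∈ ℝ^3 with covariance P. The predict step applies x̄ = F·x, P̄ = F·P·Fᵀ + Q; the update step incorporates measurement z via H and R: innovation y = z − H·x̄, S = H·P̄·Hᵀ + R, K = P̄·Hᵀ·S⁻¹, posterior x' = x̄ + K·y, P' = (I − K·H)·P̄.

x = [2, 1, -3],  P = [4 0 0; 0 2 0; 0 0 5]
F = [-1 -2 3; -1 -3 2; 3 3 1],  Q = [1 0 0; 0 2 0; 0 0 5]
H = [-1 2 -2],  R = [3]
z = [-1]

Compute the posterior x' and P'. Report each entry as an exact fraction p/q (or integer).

x̄ = F·x = [-13, -11, 6]
P̄ = F·P·Fᵀ + Q = [58 46 -9; 46 44 -20; -9 -20 64]
y = z − H·x̄ = [20]
S = H·P̄·Hᵀ + R = [433]
K = P̄·Hᵀ·S⁻¹ = [52/433; 82/433; -159/433]
x' = x̄ + K·y = [-4589/433, -3123/433, -582/433]
P' = (I − K·H)·P̄ = [22410/433 15654/433 4371/433; 15654/433 12328/433 4378/433; 4371/433 4378/433 2431/433]

x' = [-4589/433, -3123/433, -582/433]
P' = [22410/433 15654/433 4371/433; 15654/433 12328/433 4378/433; 4371/433 4378/433 2431/433]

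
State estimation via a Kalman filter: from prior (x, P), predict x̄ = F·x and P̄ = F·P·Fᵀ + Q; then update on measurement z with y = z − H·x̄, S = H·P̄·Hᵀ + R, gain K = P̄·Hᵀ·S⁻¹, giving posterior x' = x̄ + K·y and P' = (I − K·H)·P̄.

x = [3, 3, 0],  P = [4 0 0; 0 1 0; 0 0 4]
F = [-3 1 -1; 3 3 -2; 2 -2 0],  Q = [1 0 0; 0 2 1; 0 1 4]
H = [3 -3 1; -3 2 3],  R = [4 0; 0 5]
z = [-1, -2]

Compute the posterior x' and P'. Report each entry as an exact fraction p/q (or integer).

x̄ = F·x = [-6, 18, 0]
P̄ = F·P·Fᵀ + Q = [42 -25 -26; -25 63 19; -26 19 24]
y = z − H·x̄ = [71, -56]
S = H·P̄·Hᵀ + R = [1153 -1348; -1348 1847]
K = P̄·Hᵀ·S⁻¹ = [-19167/312487 -56962/312487; -104731/312487 -32786/312487; 48407/312487 67136/312487]
x' = x̄ + K·y = [-45907/312487, 24881/312487, -322719/312487]
P' = (I − K·H)·P̄ = [2010331/312487 2188106/312487 456657/312487; 2188106/312487 2486374/312487 475880/312487; 456657/312487 475880/312487 251297/312487]

x' = [-45907/312487, 24881/312487, -322719/312487]
P' = [2010331/312487 2188106/312487 456657/312487; 2188106/312487 2486374/312487 475880/312487; 456657/312487 475880/312487 251297/312487]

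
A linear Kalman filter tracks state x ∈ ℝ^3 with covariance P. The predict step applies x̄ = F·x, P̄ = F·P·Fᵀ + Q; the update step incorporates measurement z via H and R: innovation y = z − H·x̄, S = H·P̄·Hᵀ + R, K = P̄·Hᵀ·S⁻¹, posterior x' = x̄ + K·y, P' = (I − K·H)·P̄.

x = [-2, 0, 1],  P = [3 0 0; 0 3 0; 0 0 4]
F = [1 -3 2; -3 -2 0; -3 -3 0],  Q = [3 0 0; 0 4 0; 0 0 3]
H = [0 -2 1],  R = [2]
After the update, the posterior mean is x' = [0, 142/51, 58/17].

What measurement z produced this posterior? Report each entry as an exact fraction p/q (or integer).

z = [-2]

x̄ = F·x = [0, 6, 6]
P̄ = F·P·Fᵀ + Q = [49 9 18; 9 43 45; 18 45 57]
S = H·P̄·Hᵀ + R = [51]
K = P̄·Hᵀ·S⁻¹ = [0; -41/51; -11/17]
x' − x̄ = [0, -164/51, -44/17] = K·y
y = (KᵀK)⁻¹·Kᵀ·(x' − x̄) = [4]
z = y + H·x̄ = [4] + [-6] = [-2]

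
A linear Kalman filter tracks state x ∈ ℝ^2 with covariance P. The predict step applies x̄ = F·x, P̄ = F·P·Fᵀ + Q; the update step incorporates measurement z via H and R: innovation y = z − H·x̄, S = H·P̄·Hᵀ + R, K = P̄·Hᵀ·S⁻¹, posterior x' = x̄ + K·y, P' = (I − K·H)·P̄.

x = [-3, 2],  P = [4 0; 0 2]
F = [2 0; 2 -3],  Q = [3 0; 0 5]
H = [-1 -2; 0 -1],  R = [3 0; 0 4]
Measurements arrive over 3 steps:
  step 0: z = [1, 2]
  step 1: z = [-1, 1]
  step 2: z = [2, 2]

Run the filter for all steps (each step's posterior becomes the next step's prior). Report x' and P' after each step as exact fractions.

step 0: x̄ = F·x = [-6, -12]
step 0: P̄ = F·P·Fᵀ + Q = [19 16; 16 39]
step 0: y = z − H·x̄ = [-29, -10]
step 0: S = H·P̄·Hᵀ + R = [242 94; 94 43]
step 0: K = P̄·Hᵀ·S⁻¹ = [-689/1570 461/785; -188/785 -301/785]
step 0: x' = x̄ + K·y = [1341/1570, -958/785]
step 0: P' = (I − K·H)·P̄ = [9443/1570 -1844/785; -1844/785 1204/785]
step 1: x̄ = F·x = [1341/785, 843/157]
step 1: P̄ = F·P·Fᵀ + Q = [21241/785 5990/157; 5990/157 11155/157]
step 1: y = z − H·x̄ = [8986/785, 1000/157]
step 1: S = H·P̄·Hᵀ + R = [366496/785 28300/157; 28300/157 11783/157]
step 1: K = P̄·Hᵀ·S⁻¹ = [-691079/1999824 160795/499956; -35375/124989 -33365/124989]
step 1: x' = x̄ + K·y = [-66321/333304, 17887/41663]
step 1: P' = (I − K·H)·P̄ = [7218677/1999824 -160795/124989; -160795/124989 133460/124989]
step 2: x̄ = F·x = [-66321/166652, -280965/166652]
step 2: P̄ = F·P·Fᵀ + Q = [8718545/499956 11077757/499956; 11077757/499956 22241177/499956]
step 2: y = z − H·x̄ = [-294947/166652, 52339/166652]
step 2: S = H·P̄·Hᵀ + R = [47831383/166652 18520037/166652; 18520037/166652 24241001/499956]
step 2: K = P̄·Hᵀ·S⁻¹ = [-265896772/783100663 251567801/783100663; -222240444/783100663 -209124067/783100663]
step 2: x' = x̄ + K·y = [237958400/783100663, -992607770/783100663]
step 2: P' = (I − K·H)·P̄ = [2810232724/783100663 -1006271204/783100663; -1006271204/783100663 836496268/783100663]

step 0: x' = [1341/1570, -958/785], P' = [9443/1570 -1844/785; -1844/785 1204/785]
step 1: x' = [-66321/333304, 17887/41663], P' = [7218677/1999824 -160795/124989; -160795/124989 133460/124989]
step 2: x' = [237958400/783100663, -992607770/783100663], P' = [2810232724/783100663 -1006271204/783100663; -1006271204/783100663 836496268/783100663]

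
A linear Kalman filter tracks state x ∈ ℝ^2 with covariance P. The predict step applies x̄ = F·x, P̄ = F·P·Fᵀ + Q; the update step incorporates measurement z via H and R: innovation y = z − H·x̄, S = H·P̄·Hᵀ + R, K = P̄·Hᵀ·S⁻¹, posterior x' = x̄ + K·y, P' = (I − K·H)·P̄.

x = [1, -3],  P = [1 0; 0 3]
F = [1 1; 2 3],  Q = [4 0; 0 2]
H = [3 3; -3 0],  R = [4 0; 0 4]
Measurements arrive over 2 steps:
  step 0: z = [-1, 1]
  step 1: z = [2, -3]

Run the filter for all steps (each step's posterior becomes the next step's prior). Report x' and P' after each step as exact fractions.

step 0: x' = [-2597/14155, -3616/14155], P' = [5276/14155 -4972/14155; -4972/14155 10824/14155]
step 1: x' = [879135/965413, -1349387/4827065], P' = [352048/965413 -319672/965413; -319672/965413 3443708/4827065]

step 0: x̄ = F·x = [-2, -7]
step 0: P̄ = F·P·Fᵀ + Q = [8 11; 11 33]
step 0: y = z − H·x̄ = [26, -5]
step 0: S = H·P̄·Hᵀ + R = [571 -171; -171 76]
step 0: K = P̄·Hᵀ·S⁻¹ = [12/745 -3957/14155; 231/745 3729/14155]
step 0: x' = x̄ + K·y = [-2597/14155, -3616/14155]
step 0: P' = (I − K·H)·P̄ = [5276/14155 -4972/14155; -4972/14155 10824/14155]
step 1: x̄ = F·x = [-327/745, -16042/14155]
step 1: P̄ = F·P·Fᵀ + Q = [3304/745 956/745; 956/745 87166/14155]
step 1: y = z − H·x̄ = [19015/2831, -3216/745]
step 1: S = H·P̄·Hᵀ + R = [346610/2831 -7668/149; -7668/149 32716/745]
step 1: K = P̄·Hᵀ·S⁻¹ = [24282/965413 -264036/965413; 1384011/4827065 239754/965413]
step 1: x' = x̄ + K·y = [879135/965413, -1349387/4827065]
step 1: P' = (I − K·H)·P̄ = [352048/965413 -319672/965413; -319672/965413 3443708/4827065]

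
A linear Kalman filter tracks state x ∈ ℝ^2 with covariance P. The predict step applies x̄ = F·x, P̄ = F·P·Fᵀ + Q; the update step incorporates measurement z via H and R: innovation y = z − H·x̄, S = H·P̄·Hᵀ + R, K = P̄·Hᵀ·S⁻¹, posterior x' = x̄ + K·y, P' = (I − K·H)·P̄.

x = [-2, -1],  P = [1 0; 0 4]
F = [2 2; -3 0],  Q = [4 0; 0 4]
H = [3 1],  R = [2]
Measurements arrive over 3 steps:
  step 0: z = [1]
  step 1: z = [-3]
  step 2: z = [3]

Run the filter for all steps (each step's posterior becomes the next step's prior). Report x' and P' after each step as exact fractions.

step 0: x̄ = F·x = [-6, 6]
step 0: P̄ = F·P·Fᵀ + Q = [24 -6; -6 13]
step 0: y = z − H·x̄ = [13]
step 0: S = H·P̄·Hᵀ + R = [195]
step 0: K = P̄·Hᵀ·S⁻¹ = [22/65; -1/39]
step 0: x' = x̄ + K·y = [-8/5, 17/3]
step 0: P' = (I − K·H)·P̄ = [108/65 -56/13; -56/13 502/39]
step 1: x̄ = F·x = [122/15, 24/5]
step 1: P̄ = F·P·Fᵀ + Q = [5396/195 1032/65; 1032/65 1232/65]
step 1: y = z − H·x̄ = [-161/5]
step 1: S = H·P̄·Hᵀ + R = [23742/65]
step 1: K = P̄·Hᵀ·S⁻¹ = [3214/11871; 2164/11871]
step 1: x' = x̄ + K·y = [-6940/11871, -12700/11871]
step 1: P' = (I − K·H)·P̄ = [10652/11871 -25528/11871; -25528/11871 80912/11871]
step 2: x̄ = F·x = [-39280/11871, 6940/3957]
step 2: P̄ = F·P·Fᵀ + Q = [209516/11871 29752/3957; 29752/3957 15928/1319]
step 2: y = z − H·x̄ = [14737/1319]
step 2: S = H·P̄·Hᵀ + R = [287586/1319]
step 2: K = P̄·Hᵀ·S⁻¹ = [39878/143793; 22840/143793]
step 2: x' = x̄ + K·y = [-10082/47931, 507380/143793]
step 2: P' = (I − K·H)·P̄ = [126556/143793 -299912/143793; -299912/143793 945416/143793]

step 0: x' = [-8/5, 17/3], P' = [108/65 -56/13; -56/13 502/39]
step 1: x' = [-6940/11871, -12700/11871], P' = [10652/11871 -25528/11871; -25528/11871 80912/11871]
step 2: x' = [-10082/47931, 507380/143793], P' = [126556/143793 -299912/143793; -299912/143793 945416/143793]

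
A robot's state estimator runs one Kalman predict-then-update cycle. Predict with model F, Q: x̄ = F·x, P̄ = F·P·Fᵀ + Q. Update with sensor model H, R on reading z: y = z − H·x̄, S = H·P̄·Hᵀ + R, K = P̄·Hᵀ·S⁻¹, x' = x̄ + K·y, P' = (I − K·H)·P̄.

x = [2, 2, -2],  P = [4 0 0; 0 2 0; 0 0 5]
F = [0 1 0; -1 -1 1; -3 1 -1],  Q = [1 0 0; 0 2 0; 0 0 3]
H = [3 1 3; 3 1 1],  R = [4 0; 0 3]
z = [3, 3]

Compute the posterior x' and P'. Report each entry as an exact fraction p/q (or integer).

x' = [5713/2196, -5831/1098, 49/244]
P' = [1189/732 -1247/366 -149/244; -1247/366 2080/183 -55/122; -149/244 -55/122 323/244]

x̄ = F·x = [2, -6, -2]
P̄ = F·P·Fᵀ + Q = [3 -2 2; -2 13 5; 2 5 46]
y = z − H·x̄ = [9, 5]
S = H·P̄·Hᵀ + R = [512 210; 210 99]
K = P̄·Hᵀ·S⁻¹ = [-67/732 313/1098; -19/366 127/549; 103/244 -39/122]
x' = x̄ + K·y = [5713/2196, -5831/1098, 49/244]
P' = (I − K·H)·P̄ = [1189/732 -1247/366 -149/244; -1247/366 2080/183 -55/122; -149/244 -55/122 323/244]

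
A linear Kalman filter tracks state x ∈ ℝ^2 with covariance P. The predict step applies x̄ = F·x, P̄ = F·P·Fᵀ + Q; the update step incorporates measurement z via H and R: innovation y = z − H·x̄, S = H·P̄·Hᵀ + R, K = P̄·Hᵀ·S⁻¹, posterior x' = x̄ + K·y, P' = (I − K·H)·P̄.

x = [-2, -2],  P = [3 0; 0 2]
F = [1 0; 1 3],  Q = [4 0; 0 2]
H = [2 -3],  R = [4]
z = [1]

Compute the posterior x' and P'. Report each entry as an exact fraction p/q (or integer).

x' = [-501/203, -61/29]
P' = [1396/203 132/29; 132/29 100/29]

x̄ = F·x = [-2, -8]
P̄ = F·P·Fᵀ + Q = [7 3; 3 23]
y = z − H·x̄ = [-19]
S = H·P̄·Hᵀ + R = [203]
K = P̄·Hᵀ·S⁻¹ = [5/203; -9/29]
x' = x̄ + K·y = [-501/203, -61/29]
P' = (I − K·H)·P̄ = [1396/203 132/29; 132/29 100/29]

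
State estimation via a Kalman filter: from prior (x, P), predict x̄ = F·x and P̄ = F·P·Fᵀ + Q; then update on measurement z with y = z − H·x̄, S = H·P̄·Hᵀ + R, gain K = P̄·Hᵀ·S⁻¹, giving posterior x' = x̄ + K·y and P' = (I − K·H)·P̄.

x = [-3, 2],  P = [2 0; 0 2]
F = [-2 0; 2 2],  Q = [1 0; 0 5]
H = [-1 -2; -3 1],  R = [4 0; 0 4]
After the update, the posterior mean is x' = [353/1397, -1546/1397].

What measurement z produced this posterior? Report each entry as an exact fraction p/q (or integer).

x̄ = F·x = [6, -2]
P̄ = F·P·Fᵀ + Q = [9 -8; -8 21]
S = H·P̄·Hᵀ + R = [65 -55; -55 154]
K = P̄·Hᵀ·S⁻¹ = [-77/635 -378/1397; -251/635 211/1397]
x' − x̄ = [-8029/1397, 1248/1397] = K·y
y = (KᵀK)⁻¹·Kᵀ·(x' − x̄) = [5, 19]
z = y + H·x̄ = [5, 19] + [-2, -20] = [3, -1]

z = [3, -1]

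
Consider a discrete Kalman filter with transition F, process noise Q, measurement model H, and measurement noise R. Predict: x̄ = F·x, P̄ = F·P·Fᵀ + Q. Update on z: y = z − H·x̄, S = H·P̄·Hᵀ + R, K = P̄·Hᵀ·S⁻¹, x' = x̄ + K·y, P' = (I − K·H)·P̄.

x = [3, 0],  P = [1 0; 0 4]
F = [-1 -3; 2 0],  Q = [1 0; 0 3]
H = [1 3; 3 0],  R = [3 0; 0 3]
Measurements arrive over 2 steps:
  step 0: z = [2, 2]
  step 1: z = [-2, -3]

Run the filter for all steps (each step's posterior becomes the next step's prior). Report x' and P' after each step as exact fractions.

step 0: x' = [1063/1877, 5435/7508], P' = [618/1877 -198/1877; -198/1877 2641/7508]
step 1: x' = [-4652908/3982775, -704662/3982775], P' = [1213566/3982775 -376101/3982775; -376101/3982775 1348986/3982775]

step 0: x̄ = F·x = [-3, 6]
step 0: P̄ = F·P·Fᵀ + Q = [38 -2; -2 7]
step 0: y = z − H·x̄ = [-13, 11]
step 0: S = H·P̄·Hᵀ + R = [92 96; 96 345]
step 0: K = P̄·Hᵀ·S⁻¹ = [8/1877 618/1877; 2377/7508 -198/1877]
step 0: x' = x̄ + K·y = [1063/1877, 5435/7508]
step 0: P' = (I − K·H)·P̄ = [618/1877 -198/1877; -198/1877 2641/7508]
step 1: x̄ = F·x = [-20557/7508, 2126/1877]
step 1: P̄ = F·P·Fᵀ + Q = [28997/7508 -48/1877; -48/1877 8103/1877]
step 1: y = z − H·x̄ = [-19971/7508, 39147/7508]
step 1: S = H·P̄·Hᵀ + R = [342077/7508 85263/7508; 85263/7508 283497/7508]
step 1: K = P̄·Hᵀ·S⁻¹ = [28421/3982775 1213566/3982775; 1223619/3982775 -376101/3982775]
step 1: x' = x̄ + K·y = [-4652908/3982775, -704662/3982775]
step 1: P' = (I − K·H)·P̄ = [1213566/3982775 -376101/3982775; -376101/3982775 1348986/3982775]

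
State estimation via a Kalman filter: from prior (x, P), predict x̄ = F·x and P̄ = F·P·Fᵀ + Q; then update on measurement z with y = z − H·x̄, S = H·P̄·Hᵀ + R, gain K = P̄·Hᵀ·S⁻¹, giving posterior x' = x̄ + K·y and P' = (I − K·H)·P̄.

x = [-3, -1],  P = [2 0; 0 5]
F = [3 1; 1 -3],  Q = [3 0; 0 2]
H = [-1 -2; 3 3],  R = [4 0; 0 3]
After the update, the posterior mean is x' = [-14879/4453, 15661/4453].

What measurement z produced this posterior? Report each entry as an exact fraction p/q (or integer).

z = [-3, 1]

x̄ = F·x = [-10, 0]
P̄ = F·P·Fᵀ + Q = [26 -9; -9 49]
S = H·P̄·Hᵀ + R = [190 -291; -291 516]
K = P̄·Hᵀ·S⁻¹ = [3571/4453 2454/4453; -3668/4453 -1033/4453]
x' − x̄ = [29651/4453, 15661/4453] = K·y
y = (KᵀK)⁻¹·Kᵀ·(x' − x̄) = [-13, 31]
z = y + H·x̄ = [-13, 31] + [10, -30] = [-3, 1]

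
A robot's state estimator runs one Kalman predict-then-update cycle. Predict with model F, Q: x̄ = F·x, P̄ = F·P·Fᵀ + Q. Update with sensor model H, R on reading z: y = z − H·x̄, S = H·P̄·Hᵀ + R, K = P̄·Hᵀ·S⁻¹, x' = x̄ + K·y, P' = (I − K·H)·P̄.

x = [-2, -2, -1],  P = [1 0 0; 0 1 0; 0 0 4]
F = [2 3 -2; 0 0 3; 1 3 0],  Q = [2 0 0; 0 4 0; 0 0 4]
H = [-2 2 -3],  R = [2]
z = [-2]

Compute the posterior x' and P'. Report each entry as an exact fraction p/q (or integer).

x̄ = F·x = [-8, -3, -8]
P̄ = F·P·Fᵀ + Q = [31 -24 11; -24 40 0; 11 0 14]
y = z − H·x̄ = [-36]
S = H·P̄·Hᵀ + R = [736]
K = P̄·Hᵀ·S⁻¹ = [-143/736; 4/23; -2/23]
x' = x̄ + K·y = [-185/184, -213/23, -112/23]
P' = (I − K·H)·P̄ = [2367/736 20/23 -33/23; 20/23 408/23 256/23; -33/23 256/23 194/23]

x' = [-185/184, -213/23, -112/23]
P' = [2367/736 20/23 -33/23; 20/23 408/23 256/23; -33/23 256/23 194/23]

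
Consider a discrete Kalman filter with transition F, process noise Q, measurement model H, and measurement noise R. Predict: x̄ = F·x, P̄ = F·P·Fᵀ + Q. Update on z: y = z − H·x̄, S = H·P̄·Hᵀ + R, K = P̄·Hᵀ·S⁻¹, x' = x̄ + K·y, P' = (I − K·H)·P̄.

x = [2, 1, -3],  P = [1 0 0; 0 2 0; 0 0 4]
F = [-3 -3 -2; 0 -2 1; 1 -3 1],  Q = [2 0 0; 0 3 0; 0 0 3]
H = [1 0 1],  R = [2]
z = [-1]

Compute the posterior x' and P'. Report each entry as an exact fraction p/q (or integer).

x' = [17/29, -105/29, -50/29]
P' = [1211/87 -692/87 -369/29; -692/87 905/87 244/29; -369/29 244/29 391/29]

x̄ = F·x = [-3, -5, -4]
P̄ = F·P·Fᵀ + Q = [45 4 7; 4 15 16; 7 16 26]
y = z − H·x̄ = [6]
S = H·P̄·Hᵀ + R = [87]
K = P̄·Hᵀ·S⁻¹ = [52/87; 20/87; 11/29]
x' = x̄ + K·y = [17/29, -105/29, -50/29]
P' = (I − K·H)·P̄ = [1211/87 -692/87 -369/29; -692/87 905/87 244/29; -369/29 244/29 391/29]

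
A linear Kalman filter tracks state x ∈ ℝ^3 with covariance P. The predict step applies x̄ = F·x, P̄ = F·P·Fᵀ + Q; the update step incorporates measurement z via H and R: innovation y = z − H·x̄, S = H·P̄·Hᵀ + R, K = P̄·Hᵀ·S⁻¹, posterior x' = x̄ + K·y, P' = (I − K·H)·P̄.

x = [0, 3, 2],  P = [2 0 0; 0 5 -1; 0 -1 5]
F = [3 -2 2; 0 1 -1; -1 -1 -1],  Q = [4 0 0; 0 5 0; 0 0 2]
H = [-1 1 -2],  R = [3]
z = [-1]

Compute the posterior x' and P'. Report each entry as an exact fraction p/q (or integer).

x' = [412/81, -206/81, -31/9]
P' = [2308/81 -263/81 -136/9; -263/81 1073/162 41/9; -136/9 41/9 10]

x̄ = F·x = [-2, 1, -5]
P̄ = F·P·Fᵀ + Q = [70 -24 -6; -24 17 0; -6 0 12]
y = z − H·x̄ = [-14]
S = H·P̄·Hᵀ + R = [162]
K = P̄·Hᵀ·S⁻¹ = [-41/81; 41/162; -1/9]
x' = x̄ + K·y = [412/81, -206/81, -31/9]
P' = (I − K·H)·P̄ = [2308/81 -263/81 -136/9; -263/81 1073/162 41/9; -136/9 41/9 10]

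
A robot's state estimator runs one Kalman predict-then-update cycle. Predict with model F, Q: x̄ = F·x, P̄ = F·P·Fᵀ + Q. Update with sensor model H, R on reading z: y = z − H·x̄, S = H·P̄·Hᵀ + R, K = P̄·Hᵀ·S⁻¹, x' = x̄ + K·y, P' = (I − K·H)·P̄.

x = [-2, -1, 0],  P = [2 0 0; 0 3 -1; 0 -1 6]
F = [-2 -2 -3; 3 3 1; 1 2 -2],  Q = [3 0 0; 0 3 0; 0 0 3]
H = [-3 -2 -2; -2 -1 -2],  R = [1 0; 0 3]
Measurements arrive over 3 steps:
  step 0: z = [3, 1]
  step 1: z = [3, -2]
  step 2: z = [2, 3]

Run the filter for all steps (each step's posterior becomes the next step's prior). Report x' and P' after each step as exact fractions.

step 0: x̄ = F·x = [6, -9, -4]
step 0: P̄ = F·P·Fᵀ + Q = [65 -37 22; -37 48 16; 22 16 49]
step 0: y = z − H·x̄ = [-5, -4]
step 0: S = H·P̄·Hᵀ + R = [922 739; 739 599]
step 0: K = P̄·Hᵀ·S⁻¹ = [2408/6157 -4379/6157; -5749/6157 7031/6157; -642/6157 -832/6157]
step 0: x' = x̄ + K·y = [42418/6157, -54792/6157, -18090/6157]
step 0: P' = (I − K·H)·P̄ = [197602/6157 -213147/6157 -84460/6157; -213147/6157 239989/6157 82606/6157; -84460/6157 82606/6157 44405/6157]
step 1: x̄ = F·x = [79018/6157, -55212/6157, -30986/6157]
step 1: P̄ = F·P·Fᵀ + Q = [441056/6157 -180603/6157 -59520/6157; -180603/6157 153425/6157 117483/6157; -59520/6157 117483/6157 178053/6157]
step 1: y = z − H·x̄ = [83129/6157, 28538/6157]
step 1: S = H·P̄·Hᵀ + R = [3359961/6157 2510875/6157; 2510875/6157 1919692/6157]
step 1: K = P̄·Hᵀ·S⁻¹ = [-25279157/23647391 25889013/23647391; 11084083/23647391 -14832380/23647391; 939459/1391023 -1485681/1391023]
step 1: x' = x̄ + K·y = [82176247/23647391, -131151125/23647391, -1202585/1391023]
step 1: P' = (I − K·H)·P̄ = [682315027/23647391 -579368831/23647391 -25380243/1391023; -579368831/23647391 523787608/23647391 19983741/1391023; -25380243/1391023 19983741/1391023 17616894/1391023]
step 2: x̄ = F·x = [159281591/23647391, -167368579/23647391, -139238113/23647391]
step 2: P̄ = F·P·Fᵀ + Q = [1854900439/23647391 -173505558/23647391 702444363/23647391; -173505558/23647391 246270924/23647391 174803121/23647391; 702444363/23647391 174803121/23647391 736948848/23647391]
step 2: y = z − H·x̄ = [-88073829/23647391, -56339450/23647391]
step 2: S = H·P̄·Hᵀ + R = [28396321058/23647391 21428463324/23647391; 21428463324/23647391 16309355401/23647391]
step 2: K = P̄·Hᵀ·S⁻¹ = [-89989305153/166895865502 33835467740/83447932751; 1844092512/83447932751 -3696248238/83447932751; 56002517655/166895865502 -52414069203/83447932751]
step 2: x' = x̄ + K·y = [1298096622009/166895865502, -588679470847/83447932751, -941527201931/166895865502]
step 2: P' = (I − K·H)·P̄ = [2029335286797/166895865502 -868166587602/83447932751 -1262675102415/166895865502; -868166587602/83447932751 855233750376/83447932751 446094084771/83447932751; -1262675102415/166895865502 446094084771/83447932751 973823225253/166895865502]

step 0: x' = [42418/6157, -54792/6157, -18090/6157], P' = [197602/6157 -213147/6157 -84460/6157; -213147/6157 239989/6157 82606/6157; -84460/6157 82606/6157 44405/6157]
step 1: x' = [82176247/23647391, -131151125/23647391, -1202585/1391023], P' = [682315027/23647391 -579368831/23647391 -25380243/1391023; -579368831/23647391 523787608/23647391 19983741/1391023; -25380243/1391023 19983741/1391023 17616894/1391023]
step 2: x' = [1298096622009/166895865502, -588679470847/83447932751, -941527201931/166895865502], P' = [2029335286797/166895865502 -868166587602/83447932751 -1262675102415/166895865502; -868166587602/83447932751 855233750376/83447932751 446094084771/83447932751; -1262675102415/166895865502 446094084771/83447932751 973823225253/166895865502]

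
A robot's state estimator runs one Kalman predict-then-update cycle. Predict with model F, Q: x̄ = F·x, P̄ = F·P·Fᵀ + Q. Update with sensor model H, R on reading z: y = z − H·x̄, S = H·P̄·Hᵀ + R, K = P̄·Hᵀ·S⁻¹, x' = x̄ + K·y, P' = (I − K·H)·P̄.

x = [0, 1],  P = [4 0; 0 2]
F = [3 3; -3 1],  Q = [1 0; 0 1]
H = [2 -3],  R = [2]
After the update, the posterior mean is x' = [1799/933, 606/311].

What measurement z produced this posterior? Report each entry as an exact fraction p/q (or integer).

x̄ = F·x = [3, 1]
P̄ = F·P·Fᵀ + Q = [55 -30; -30 39]
S = H·P̄·Hᵀ + R = [933]
K = P̄·Hᵀ·S⁻¹ = [200/933; -59/311]
x' − x̄ = [-1000/933, 295/311] = K·y
y = (KᵀK)⁻¹·Kᵀ·(x' − x̄) = [-5]
z = y + H·x̄ = [-5] + [3] = [-2]

z = [-2]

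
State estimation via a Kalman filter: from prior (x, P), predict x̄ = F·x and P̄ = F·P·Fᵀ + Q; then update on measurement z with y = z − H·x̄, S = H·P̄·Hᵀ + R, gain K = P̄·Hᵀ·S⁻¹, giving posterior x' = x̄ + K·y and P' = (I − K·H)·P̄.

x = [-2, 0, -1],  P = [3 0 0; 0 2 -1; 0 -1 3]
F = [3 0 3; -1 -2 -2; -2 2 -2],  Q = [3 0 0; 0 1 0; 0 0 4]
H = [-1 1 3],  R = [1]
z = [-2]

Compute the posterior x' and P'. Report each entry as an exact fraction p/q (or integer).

x̄ = F·x = [-9, 4, 6]
P̄ = F·P·Fᵀ + Q = [57 -21 -42; -21 16 10; -42 10 44]
y = z − H·x̄ = [-33]
S = H·P̄·Hᵀ + R = [824]
K = P̄·Hᵀ·S⁻¹ = [-51/206; 67/824; 23/103]
x' = x̄ + K·y = [-171/206, 1085/824, -141/103]
P' = (I − K·H)·P̄ = [669/103 -909/206 366/103; -909/206 8695/824 -511/103; 366/103 -511/103 300/103]

x' = [-171/206, 1085/824, -141/103]
P' = [669/103 -909/206 366/103; -909/206 8695/824 -511/103; 366/103 -511/103 300/103]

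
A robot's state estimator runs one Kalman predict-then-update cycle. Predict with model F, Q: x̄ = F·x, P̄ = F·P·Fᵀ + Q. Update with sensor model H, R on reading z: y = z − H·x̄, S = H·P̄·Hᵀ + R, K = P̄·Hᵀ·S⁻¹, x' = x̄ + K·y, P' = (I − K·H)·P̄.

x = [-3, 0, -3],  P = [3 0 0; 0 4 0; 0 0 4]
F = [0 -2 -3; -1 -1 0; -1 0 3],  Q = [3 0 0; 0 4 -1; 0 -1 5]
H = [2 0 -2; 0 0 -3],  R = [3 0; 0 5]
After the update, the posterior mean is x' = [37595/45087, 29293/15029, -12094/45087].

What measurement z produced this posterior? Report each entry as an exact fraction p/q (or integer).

z = [2, 1]

x̄ = F·x = [9, 3, -6]
P̄ = F·P·Fᵀ + Q = [55 8 -36; 8 11 2; -36 2 44]
S = H·P̄·Hᵀ + R = [687 480; 480 401]
K = P̄·Hᵀ·S⁻¹ = [21142/45087 -4388/15029; 2564/15029 -3294/15029; -800/45087 -4628/15029]
x' − x̄ = [-368188/45087, -15794/15029, 258428/45087] = K·y
y = (KᵀK)⁻¹·Kᵀ·(x' − x̄) = [-28, -17]
z = y + H·x̄ = [-28, -17] + [30, 18] = [2, 1]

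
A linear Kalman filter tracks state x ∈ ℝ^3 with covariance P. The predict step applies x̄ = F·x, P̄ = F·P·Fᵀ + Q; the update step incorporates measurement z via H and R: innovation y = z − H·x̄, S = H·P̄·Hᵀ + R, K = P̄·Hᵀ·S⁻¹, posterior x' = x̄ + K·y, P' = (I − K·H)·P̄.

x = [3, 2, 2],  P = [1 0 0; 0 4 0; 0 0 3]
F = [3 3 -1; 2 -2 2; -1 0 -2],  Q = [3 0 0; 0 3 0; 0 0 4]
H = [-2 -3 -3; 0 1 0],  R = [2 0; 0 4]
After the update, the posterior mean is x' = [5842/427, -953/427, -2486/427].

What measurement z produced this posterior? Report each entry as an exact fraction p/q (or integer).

z = [-3, -3]

x̄ = F·x = [13, 6, -7]
P̄ = F·P·Fᵀ + Q = [51 -24 3; -24 35 -14; 3 -14 17]
S = H·P̄·Hᵀ + R = [170 -15; -15 39]
K = P̄·Hᵀ·S⁻¹ = [-627/2135 -311/427; -4/427 1145/1281; -53/427 -521/1281]
x' − x̄ = [291/427, -3515/427, 503/427] = K·y
y = (KᵀK)⁻¹·Kᵀ·(x' − x̄) = [20, -9]
z = y + H·x̄ = [20, -9] + [-23, 6] = [-3, -3]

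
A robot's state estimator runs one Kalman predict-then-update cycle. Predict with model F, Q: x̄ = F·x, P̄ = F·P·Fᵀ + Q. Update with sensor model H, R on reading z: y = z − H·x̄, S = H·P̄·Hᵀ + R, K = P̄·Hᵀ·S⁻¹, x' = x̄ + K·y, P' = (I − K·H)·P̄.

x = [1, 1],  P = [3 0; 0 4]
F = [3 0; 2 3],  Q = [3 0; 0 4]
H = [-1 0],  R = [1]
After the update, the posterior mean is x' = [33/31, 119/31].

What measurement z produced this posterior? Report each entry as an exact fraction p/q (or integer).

x̄ = F·x = [3, 5]
P̄ = F·P·Fᵀ + Q = [30 18; 18 52]
S = H·P̄·Hᵀ + R = [31]
K = P̄·Hᵀ·S⁻¹ = [-30/31; -18/31]
x' − x̄ = [-60/31, -36/31] = K·y
y = (KᵀK)⁻¹·Kᵀ·(x' − x̄) = [2]
z = y + H·x̄ = [2] + [-3] = [-1]

z = [-1]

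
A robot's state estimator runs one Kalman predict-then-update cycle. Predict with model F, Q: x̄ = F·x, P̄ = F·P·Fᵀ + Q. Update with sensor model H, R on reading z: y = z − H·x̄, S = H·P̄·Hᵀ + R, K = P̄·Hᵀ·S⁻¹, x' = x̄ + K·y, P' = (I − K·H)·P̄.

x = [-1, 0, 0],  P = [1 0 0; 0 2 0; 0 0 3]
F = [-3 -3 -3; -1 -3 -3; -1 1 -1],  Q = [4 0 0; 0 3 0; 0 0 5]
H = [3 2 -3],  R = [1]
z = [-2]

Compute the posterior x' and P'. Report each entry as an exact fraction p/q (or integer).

x' = [597/619, -531/619, 654/619]
P' = [4150/619 732/619 4596/619; 732/619 3881/619 3281/619; 4596/619 3281/619 13569/1238]

x̄ = F·x = [3, 1, 1]
P̄ = F·P·Fᵀ + Q = [58 48 6; 48 49 4; 6 4 11]
y = z − H·x̄ = [-10]
S = H·P̄·Hᵀ + R = [1238]
K = P̄·Hᵀ·S⁻¹ = [126/619; 115/619; -7/1238]
x' = x̄ + K·y = [597/619, -531/619, 654/619]
P' = (I − K·H)·P̄ = [4150/619 732/619 4596/619; 732/619 3881/619 3281/619; 4596/619 3281/619 13569/1238]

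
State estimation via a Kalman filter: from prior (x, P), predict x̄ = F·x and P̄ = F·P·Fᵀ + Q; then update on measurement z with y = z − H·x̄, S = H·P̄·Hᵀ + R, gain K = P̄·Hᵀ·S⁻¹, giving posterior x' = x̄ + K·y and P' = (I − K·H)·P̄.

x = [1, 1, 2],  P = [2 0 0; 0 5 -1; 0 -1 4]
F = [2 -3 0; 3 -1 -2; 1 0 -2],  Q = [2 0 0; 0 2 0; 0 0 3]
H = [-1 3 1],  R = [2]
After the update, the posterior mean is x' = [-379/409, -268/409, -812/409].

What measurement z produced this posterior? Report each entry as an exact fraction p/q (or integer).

x̄ = F·x = [-1, -2, -3]
P̄ = F·P·Fᵀ + Q = [55 21 -2; 21 37 20; -2 20 21]
S = H·P̄·Hᵀ + R = [409]
K = P̄·Hᵀ·S⁻¹ = [6/409; 110/409; 83/409]
x' − x̄ = [30/409, 550/409, 415/409] = K·y
y = (KᵀK)⁻¹·Kᵀ·(x' − x̄) = [5]
z = y + H·x̄ = [5] + [-8] = [-3]

z = [-3]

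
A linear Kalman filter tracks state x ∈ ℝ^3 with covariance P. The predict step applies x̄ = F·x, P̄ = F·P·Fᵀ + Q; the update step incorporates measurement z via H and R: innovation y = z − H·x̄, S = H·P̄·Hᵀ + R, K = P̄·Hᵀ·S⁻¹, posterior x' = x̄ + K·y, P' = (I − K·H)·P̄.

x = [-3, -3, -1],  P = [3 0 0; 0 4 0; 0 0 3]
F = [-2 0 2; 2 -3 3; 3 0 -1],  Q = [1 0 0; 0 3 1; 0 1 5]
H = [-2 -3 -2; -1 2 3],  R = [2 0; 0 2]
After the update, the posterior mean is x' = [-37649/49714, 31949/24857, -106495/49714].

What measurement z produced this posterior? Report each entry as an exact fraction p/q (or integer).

x̄ = F·x = [4, 0, -8]
P̄ = F·P·Fᵀ + Q = [25 6 -24; 6 78 10; -24 10 35]
S = H·P̄·Hᵀ + R = [944 -668; -668 894]
K = P̄·Hᵀ·S⁻¹ = [-18665/99428 -5850/24857; -29391/99428 -971/49714; 13261/99428 6620/24857]
x' − x̄ = [-236505/49714, 31949/24857, 291217/49714] = K·y
y = (KᵀK)⁻¹·Kᵀ·(x' − x̄) = [-6, 25]
z = y + H·x̄ = [-6, 25] + [8, -28] = [2, -3]

z = [2, -3]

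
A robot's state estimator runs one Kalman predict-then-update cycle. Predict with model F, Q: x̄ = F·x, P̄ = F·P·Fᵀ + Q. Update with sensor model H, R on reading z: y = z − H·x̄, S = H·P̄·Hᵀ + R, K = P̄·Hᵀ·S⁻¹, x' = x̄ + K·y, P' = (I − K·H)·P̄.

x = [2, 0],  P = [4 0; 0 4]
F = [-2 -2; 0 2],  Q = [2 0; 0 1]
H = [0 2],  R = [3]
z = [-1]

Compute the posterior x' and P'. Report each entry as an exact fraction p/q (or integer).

x̄ = F·x = [-4, 0]
P̄ = F·P·Fᵀ + Q = [34 -16; -16 17]
y = z − H·x̄ = [-1]
S = H·P̄·Hᵀ + R = [71]
K = P̄·Hᵀ·S⁻¹ = [-32/71; 34/71]
x' = x̄ + K·y = [-252/71, -34/71]
P' = (I − K·H)·P̄ = [1390/71 -48/71; -48/71 51/71]

x' = [-252/71, -34/71]
P' = [1390/71 -48/71; -48/71 51/71]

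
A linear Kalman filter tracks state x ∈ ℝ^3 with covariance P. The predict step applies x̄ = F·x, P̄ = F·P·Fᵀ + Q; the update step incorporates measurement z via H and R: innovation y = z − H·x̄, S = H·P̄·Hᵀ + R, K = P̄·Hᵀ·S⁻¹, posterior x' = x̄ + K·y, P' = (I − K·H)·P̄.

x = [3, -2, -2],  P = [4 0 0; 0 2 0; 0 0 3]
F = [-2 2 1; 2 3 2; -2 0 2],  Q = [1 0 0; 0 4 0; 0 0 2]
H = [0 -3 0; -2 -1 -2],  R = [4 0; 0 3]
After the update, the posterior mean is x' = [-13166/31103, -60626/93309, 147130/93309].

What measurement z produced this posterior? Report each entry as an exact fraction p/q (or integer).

z = [2, -2]

x̄ = F·x = [-12, -4, -10]
P̄ = F·P·Fᵀ + Q = [28 2 22; 2 50 -4; 22 -4 30]
S = H·P̄·Hᵀ + R = [454 138; 138 453]
K = P̄·Hᵀ·S⁻¹ = [1893/31103 -7580/31103; -10267/31103 -92/93309; 3206/31103 -23528/93309]
x' − x̄ = [360070/31103, 312610/93309, 1080220/93309] = K·y
y = (KᵀK)⁻¹·Kᵀ·(x' − x̄) = [-10, -50]
z = y + H·x̄ = [-10, -50] + [12, 48] = [2, -2]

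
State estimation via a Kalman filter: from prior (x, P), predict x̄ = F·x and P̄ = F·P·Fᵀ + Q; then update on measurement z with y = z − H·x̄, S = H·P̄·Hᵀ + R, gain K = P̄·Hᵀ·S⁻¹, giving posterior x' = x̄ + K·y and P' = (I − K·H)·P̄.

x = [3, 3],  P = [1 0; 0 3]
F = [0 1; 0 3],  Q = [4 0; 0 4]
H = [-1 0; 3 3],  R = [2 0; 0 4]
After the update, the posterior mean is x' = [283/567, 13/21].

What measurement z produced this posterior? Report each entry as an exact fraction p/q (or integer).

z = [-1, 3]

x̄ = F·x = [3, 9]
P̄ = F·P·Fᵀ + Q = [7 9; 9 31]
S = H·P̄·Hᵀ + R = [9 -48; -48 508]
K = P̄·Hᵀ·S⁻¹ = [-313/567 8/189; 11/21 2/7]
x' − x̄ = [-1418/567, -176/21] = K·y
y = (KᵀK)⁻¹·Kᵀ·(x' − x̄) = [2, -33]
z = y + H·x̄ = [2, -33] + [-3, 36] = [-1, 3]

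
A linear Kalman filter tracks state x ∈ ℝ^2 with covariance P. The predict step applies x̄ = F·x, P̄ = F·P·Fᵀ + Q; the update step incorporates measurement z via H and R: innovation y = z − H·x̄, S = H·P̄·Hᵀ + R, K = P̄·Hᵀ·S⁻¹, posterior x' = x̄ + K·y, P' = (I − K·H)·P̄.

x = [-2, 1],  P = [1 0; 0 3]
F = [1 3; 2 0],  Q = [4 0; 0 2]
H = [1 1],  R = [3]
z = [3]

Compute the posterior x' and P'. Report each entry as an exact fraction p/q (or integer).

x̄ = F·x = [1, -4]
P̄ = F·P·Fᵀ + Q = [32 2; 2 6]
y = z − H·x̄ = [6]
S = H·P̄·Hᵀ + R = [45]
K = P̄·Hᵀ·S⁻¹ = [34/45; 8/45]
x' = x̄ + K·y = [83/15, -44/15]
P' = (I − K·H)·P̄ = [284/45 -182/45; -182/45 206/45]

x' = [83/15, -44/15]
P' = [284/45 -182/45; -182/45 206/45]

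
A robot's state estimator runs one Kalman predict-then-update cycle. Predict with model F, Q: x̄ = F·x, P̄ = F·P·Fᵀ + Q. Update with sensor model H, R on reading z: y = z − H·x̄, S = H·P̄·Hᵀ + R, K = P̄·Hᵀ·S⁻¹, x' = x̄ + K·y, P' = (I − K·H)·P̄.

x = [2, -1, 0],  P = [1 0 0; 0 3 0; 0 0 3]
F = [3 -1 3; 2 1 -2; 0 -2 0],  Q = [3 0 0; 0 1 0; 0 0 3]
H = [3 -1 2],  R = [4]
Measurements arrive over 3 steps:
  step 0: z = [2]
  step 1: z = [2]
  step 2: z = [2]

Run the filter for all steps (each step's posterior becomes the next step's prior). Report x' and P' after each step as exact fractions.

step 0: x' = [41/18, 871/162, 1/3], P' = [47/8 229/72 -27/4; 229/72 7031/648 5/12; -27/4 5/12 21/2]
step 1: x' = [79034/15325, -19748/107275, -147808/21455], P' = [673306/76625 -46026/76625 -203336/15325; -46026/76625 14940022/536375 1510842/107275; -203336/15325 1510842/107275 584617/21455]
step 2: x' = [-5890634/13105215, 111677684/13105215, 76821488/13105215], P' = [12555170206/589734675 -12420190846/589734675 -24909015112/589734675; -12420190846/589734675 35022649486/589734675 35690245642/589734675; -24909015112/589734675 35690245642/589734675 55369798549/589734675]

step 0: x̄ = F·x = [7, 3, 2]
step 0: P̄ = F·P·Fᵀ + Q = [42 -15 6; -15 20 -6; 6 -6 15]
step 0: y = z − H·x̄ = [-20]
step 0: S = H·P̄·Hᵀ + R = [648]
step 0: K = P̄·Hᵀ·S⁻¹ = [17/72; -77/648; 1/12]
step 0: x' = x̄ + K·y = [41/18, 871/162, 1/3]
step 0: P' = (I − K·H)·P̄ = [47/8 229/72 -27/4; 229/72 7031/648 5/12; -27/4 5/12 21/2]
step 1: x̄ = F·x = [199/81, 1501/162, -871/81]
step 1: P̄ = F·P·Fᵀ + Q = [2939/162 -10801/324 19/162; -10801/324 92279/648 -10613/324; 19/162 -10613/324 7517/162]
step 1: y = z − H·x̄ = [4115/162]
step 1: S = H·P̄·Hᵀ + R = [536375/648]
step 1: K = P̄·Hᵀ·S⁻¹ = [8146/76625; -199537/536375; 16318/107275]
step 1: x' = x̄ + K·y = [79034/15325, -19748/107275, -147808/21455]
step 1: P' = (I − K·H)·P̄ = [673306/76625 -46026/76625 -203336/15325; -46026/76625 14940022/536375 1510842/107275; -203336/15325 1510842/107275 584617/21455]
step 2: x̄ = F·x = [-537658/107275, 2564808/107275, 39496/107275]
step 2: P̄ = F·P·Fᵀ + Q = [19012402/536375 -36904852/536375 -13512124/536375; -36904852/536375 118219177/536375 1625524/536375; -13512124/536375 1625524/536375 61369213/536375]
step 2: y = z − H·x̄ = [862668/21455]
step 2: S = H·P̄·Hᵀ + R = [23589387/21455]
step 2: K = P̄·Hᵀ·S⁻¹ = [13383562/117946935; -45136537/117946935; 16115306/117946935]
step 2: x' = x̄ + K·y = [-5890634/13105215, 111677684/13105215, 76821488/13105215]
step 2: P' = (I − K·H)·P̄ = [12555170206/589734675 -12420190846/589734675 -24909015112/589734675; -12420190846/589734675 35022649486/589734675 35690245642/589734675; -24909015112/589734675 35690245642/589734675 55369798549/589734675]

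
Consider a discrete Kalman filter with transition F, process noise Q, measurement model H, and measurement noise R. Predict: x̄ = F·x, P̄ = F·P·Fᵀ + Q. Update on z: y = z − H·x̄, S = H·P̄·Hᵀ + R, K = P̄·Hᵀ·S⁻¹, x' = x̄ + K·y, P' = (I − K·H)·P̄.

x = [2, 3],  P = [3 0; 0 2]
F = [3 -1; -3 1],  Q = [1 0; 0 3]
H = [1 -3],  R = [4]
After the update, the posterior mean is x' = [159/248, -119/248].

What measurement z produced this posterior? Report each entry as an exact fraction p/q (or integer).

x̄ = F·x = [3, -3]
P̄ = F·P·Fᵀ + Q = [30 -29; -29 32]
S = H·P̄·Hᵀ + R = [496]
K = P̄·Hᵀ·S⁻¹ = [117/496; -125/496]
x' − x̄ = [-585/248, 625/248] = K·y
y = (KᵀK)⁻¹·Kᵀ·(x' − x̄) = [-10]
z = y + H·x̄ = [-10] + [12] = [2]

z = [2]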